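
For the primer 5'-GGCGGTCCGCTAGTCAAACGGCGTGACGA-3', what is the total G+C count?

19

Scanning the sequence gives C=8, T=4, G=11, A=6.
G+C = 11 + 8 = 19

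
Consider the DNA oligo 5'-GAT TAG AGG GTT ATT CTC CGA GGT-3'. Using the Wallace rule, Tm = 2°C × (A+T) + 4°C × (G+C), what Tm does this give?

70°C

Base counts: C=3, G=8, T=8, A=5
So N_AT = 13 and N_GC = 11.
Tm = 2(13) + 4(11) = 26 + 44 = 70°C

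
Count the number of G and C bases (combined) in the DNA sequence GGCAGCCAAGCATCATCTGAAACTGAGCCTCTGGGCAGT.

Counting bases: G=11, C=11, A=10, T=7
G+C = 11 + 11 = 22

22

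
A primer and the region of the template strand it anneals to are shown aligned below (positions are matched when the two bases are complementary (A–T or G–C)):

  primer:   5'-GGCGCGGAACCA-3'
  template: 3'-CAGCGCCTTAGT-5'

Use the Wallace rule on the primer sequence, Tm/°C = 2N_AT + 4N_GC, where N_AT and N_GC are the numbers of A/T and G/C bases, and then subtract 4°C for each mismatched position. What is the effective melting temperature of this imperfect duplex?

34°C

Primer base counts: A=3, T=0, G=5, C=4 → A+T=3, G+C=9
Perfect-match Tm = 2(3) + 4(9) = 6 + 36 = 42°C
Mismatches (positions where the bases are not complementary): 2 (at positions 2, 10)
Effective Tm = 42 − 2×4 = 42 − 8 = 34°C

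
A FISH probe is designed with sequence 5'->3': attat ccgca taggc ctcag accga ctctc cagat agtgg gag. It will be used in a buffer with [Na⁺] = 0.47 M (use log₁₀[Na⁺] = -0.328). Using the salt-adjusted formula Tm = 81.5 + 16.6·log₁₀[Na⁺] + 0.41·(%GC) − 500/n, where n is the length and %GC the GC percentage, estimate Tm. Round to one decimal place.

86.4°C

Length n = 43. Counting bases: G=11, A=11, C=12, T=9
G+C = 23, so %GC = 23/43 × 100 = 53.488%
Salt term: 16.6 × (-0.328) = -5.445
GC term: 0.41 × 53.488 = 21.93; length term: −500/43 = −11.628
Tm = 81.5 + (-5.445) + 21.93 − 11.628 = 86.357 → 86.4°C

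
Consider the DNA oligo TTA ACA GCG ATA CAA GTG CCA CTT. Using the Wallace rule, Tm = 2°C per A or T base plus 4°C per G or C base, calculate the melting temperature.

68°C

G=4, A=8, T=6, C=6
So N_AT = 14 and N_GC = 10.
Tm = 2(14) + 4(10) = 28 + 40 = 68°C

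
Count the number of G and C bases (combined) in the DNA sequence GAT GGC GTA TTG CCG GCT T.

11

A=2, G=7, T=6, C=4
Total G or C: 7 + 4 = 11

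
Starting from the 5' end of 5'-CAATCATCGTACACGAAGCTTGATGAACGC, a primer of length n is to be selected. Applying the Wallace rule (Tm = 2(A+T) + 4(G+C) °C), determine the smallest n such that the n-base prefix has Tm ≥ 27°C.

n = 10

First 9 bases: CAATCATCG → Tm = 26°C (< 27°C)
First 10 bases: CAATCATCGT → Tm = 28°C (≥ 27°C)
Each additional base adds 2°C (A/T) or 4°C (G/C), so Tm is non-decreasing in n; n = 10 is the first length to reach 27°C.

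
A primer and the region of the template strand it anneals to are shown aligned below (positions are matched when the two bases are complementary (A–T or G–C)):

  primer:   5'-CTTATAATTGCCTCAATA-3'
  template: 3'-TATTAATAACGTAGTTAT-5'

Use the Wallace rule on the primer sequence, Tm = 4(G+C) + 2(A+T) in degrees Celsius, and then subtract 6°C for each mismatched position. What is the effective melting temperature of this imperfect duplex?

Primer base counts: A=6, T=7, G=1, C=4 → A+T=13, G+C=5
Perfect-match Tm = 2(13) + 4(5) = 26 + 20 = 46°C
Mismatches (positions where the bases are not complementary): 4 (at positions 1, 3, 6, 12)
Effective Tm = 46 − 4×6 = 46 − 24 = 22°C

22°C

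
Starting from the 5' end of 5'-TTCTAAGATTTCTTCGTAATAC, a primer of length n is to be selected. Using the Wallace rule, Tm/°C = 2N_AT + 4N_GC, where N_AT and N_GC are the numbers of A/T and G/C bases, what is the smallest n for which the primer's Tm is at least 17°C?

n = 7

First 6 bases: TTCTAA → Tm = 14°C (< 17°C)
First 7 bases: TTCTAAG → Tm = 18°C (≥ 17°C)
Each additional base adds 2°C (A/T) or 4°C (G/C), so Tm is non-decreasing in n; n = 7 is the first length to reach 17°C.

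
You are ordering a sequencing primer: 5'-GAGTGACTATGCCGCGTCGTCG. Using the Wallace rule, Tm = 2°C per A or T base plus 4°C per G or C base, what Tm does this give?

72°C

Scanning the sequence gives G=8, T=5, A=3, C=6.
So N_AT = 8 and N_GC = 14.
Tm = 4·14 + 2·8 = 56 + 16 = 72°C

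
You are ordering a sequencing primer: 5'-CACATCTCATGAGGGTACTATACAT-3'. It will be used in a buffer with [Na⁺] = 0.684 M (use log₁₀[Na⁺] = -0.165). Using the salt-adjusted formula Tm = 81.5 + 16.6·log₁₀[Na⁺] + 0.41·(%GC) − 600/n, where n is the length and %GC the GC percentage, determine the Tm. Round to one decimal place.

Length n = 25. Base counts: G=4, A=8, T=7, C=6
G+C = 10, so %GC = 10/25 × 100 = 40%
Salt term: 16.6 × (-0.165) = -2.739
GC term: 0.41 × 40 = 16.4; length term: −600/25 = −24
Tm = 81.5 + (-2.739) + 16.4 − 24 = 71.161 → 71.2°C

71.2°C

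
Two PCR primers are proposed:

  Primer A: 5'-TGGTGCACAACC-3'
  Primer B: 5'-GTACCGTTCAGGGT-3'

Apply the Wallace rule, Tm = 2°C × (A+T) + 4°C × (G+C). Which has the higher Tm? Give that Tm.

Primer A: A+T=5, G+C=7 → Tm = 2(5)+4(7) = 38°C
Primer B: A+T=6, G+C=8 → Tm = 2(6)+4(8) = 44°C
38°C vs 44°C → primer B is higher.

Primer B, 44°C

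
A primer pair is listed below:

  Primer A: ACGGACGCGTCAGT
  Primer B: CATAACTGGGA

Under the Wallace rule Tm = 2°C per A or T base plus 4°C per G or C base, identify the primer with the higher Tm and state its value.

Primer A: A+T=5, G+C=9 → Tm = 2(5)+4(9) = 46°C
Primer B: A+T=6, G+C=5 → Tm = 2(6)+4(5) = 32°C
46°C vs 32°C → primer A is higher.

Primer A, 46°C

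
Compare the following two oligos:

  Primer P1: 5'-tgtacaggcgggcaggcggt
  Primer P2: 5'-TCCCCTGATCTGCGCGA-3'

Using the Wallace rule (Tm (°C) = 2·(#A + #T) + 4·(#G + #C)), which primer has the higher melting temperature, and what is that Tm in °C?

Primer P1: A+T=6, G+C=14 → Tm = 2(6)+4(14) = 68°C
Primer P2: A+T=6, G+C=11 → Tm = 2(6)+4(11) = 56°C
68°C vs 56°C → primer P1 is higher.

Primer P1, 68°C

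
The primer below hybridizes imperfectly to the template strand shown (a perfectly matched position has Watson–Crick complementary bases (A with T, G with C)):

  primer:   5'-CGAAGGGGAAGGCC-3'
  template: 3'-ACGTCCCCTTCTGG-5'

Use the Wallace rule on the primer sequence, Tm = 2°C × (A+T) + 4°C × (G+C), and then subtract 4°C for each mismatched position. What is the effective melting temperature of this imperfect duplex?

36°C

Primer base counts: A=4, T=0, G=7, C=3 → A+T=4, G+C=10
Perfect-match Tm = 2(4) + 4(10) = 8 + 40 = 48°C
Mismatches (positions where the bases are not complementary): 3 (at positions 1, 3, 12)
Effective Tm = 48 − 3×4 = 48 − 12 = 36°C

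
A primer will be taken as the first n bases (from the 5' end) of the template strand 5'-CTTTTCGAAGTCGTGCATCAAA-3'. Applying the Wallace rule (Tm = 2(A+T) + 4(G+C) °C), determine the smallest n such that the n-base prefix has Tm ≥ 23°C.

n = 9

First 8 bases: CTTTTCGA → Tm = 22°C (< 23°C)
First 9 bases: CTTTTCGAA → Tm = 24°C (≥ 23°C)
Since every base adds ≥2°C, Tm only increases with n, so the threshold is first crossed at n = 9.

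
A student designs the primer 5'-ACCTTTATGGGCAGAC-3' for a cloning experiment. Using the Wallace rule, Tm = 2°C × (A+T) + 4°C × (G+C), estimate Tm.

48°C

Counting bases: C=4, A=4, T=4, G=4
AT pairs contribute 8, GC pairs contribute 8.
Tm = 2×8 + 4×8 = 48°C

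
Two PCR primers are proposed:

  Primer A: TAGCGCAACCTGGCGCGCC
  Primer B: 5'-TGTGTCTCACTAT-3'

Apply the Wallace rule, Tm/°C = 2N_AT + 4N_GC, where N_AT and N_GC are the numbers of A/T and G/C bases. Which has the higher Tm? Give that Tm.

Primer A, 66°C

Primer A: A+T=5, G+C=14 → Tm = 2(5)+4(14) = 66°C
Primer B: A+T=8, G+C=5 → Tm = 2(8)+4(5) = 36°C
66°C vs 36°C → primer A is higher.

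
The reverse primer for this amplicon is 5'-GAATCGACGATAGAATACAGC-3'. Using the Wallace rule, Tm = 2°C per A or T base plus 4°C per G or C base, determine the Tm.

60°C

T=3, A=9, C=4, G=5
AT pairs contribute 12, GC pairs contribute 9.
Tm = 2(12) + 4(9) = 24 + 36 = 60°C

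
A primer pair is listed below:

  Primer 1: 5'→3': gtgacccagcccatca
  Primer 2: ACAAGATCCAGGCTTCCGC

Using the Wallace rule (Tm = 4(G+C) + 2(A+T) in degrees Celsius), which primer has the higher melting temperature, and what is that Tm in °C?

Primer 1: A+T=6, G+C=10 → Tm = 2(6)+4(10) = 52°C
Primer 2: A+T=8, G+C=11 → Tm = 2(8)+4(11) = 60°C
52°C vs 60°C → primer 2 is higher.

Primer 2, 60°C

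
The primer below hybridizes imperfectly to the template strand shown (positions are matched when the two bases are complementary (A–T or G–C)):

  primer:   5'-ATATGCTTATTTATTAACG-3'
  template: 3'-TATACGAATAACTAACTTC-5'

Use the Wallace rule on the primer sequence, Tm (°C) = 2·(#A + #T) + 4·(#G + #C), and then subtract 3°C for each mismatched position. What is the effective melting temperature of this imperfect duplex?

Primer base counts: A=6, T=9, G=2, C=2 → A+T=15, G+C=4
Perfect-match Tm = 2(15) + 4(4) = 30 + 16 = 46°C
Mismatches (positions where the bases are not complementary): 3 (at positions 12, 16, 18)
Effective Tm = 46 − 3×3 = 46 − 9 = 37°C

37°C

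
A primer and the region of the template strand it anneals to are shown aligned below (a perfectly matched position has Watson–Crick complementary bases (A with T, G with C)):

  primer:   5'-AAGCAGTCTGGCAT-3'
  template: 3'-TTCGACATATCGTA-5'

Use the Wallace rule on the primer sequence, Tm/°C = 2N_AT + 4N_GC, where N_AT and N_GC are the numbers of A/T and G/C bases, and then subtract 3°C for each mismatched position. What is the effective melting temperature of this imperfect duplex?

Primer base counts: A=4, T=3, G=4, C=3 → A+T=7, G+C=7
Perfect-match Tm = 2(7) + 4(7) = 14 + 28 = 42°C
Mismatches (positions where the bases are not complementary): 3 (at positions 5, 8, 10)
Effective Tm = 42 − 3×3 = 42 − 9 = 33°C

33°C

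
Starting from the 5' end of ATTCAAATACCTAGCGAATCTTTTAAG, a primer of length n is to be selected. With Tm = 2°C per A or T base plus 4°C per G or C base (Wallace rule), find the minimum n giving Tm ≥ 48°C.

n = 18

First 17 bases: ATTCAAATACCTAGCGA → Tm = 46°C (< 48°C)
First 18 bases: ATTCAAATACCTAGCGAA → Tm = 48°C (≥ 48°C)
Each additional base adds 2°C (A/T) or 4°C (G/C), so Tm is non-decreasing in n; n = 18 is the first length to reach 48°C.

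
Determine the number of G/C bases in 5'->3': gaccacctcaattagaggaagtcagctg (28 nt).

G=7, A=9, T=5, C=7
Total G or C: 7 + 7 = 14

14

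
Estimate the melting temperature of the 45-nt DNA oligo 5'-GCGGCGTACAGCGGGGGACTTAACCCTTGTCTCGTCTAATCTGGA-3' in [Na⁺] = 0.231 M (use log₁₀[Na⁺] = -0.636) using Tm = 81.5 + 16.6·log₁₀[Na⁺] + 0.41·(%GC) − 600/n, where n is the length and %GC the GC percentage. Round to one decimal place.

81.3°C

Length n = 45. Scanning the sequence gives A=8, G=14, T=11, C=12.
G+C = 26, so %GC = 26/45 × 100 = 57.778%
Salt term: 16.6 × (-0.636) = -10.558
GC term: 0.41 × 57.778 = 23.689; length term: −600/45 = −13.333
Tm = 81.5 + (-10.558) + 23.689 − 13.333 = 81.298 → 81.3°C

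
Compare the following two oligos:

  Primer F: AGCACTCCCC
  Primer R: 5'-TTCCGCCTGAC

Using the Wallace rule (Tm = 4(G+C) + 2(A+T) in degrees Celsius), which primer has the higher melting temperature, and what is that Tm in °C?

Primer R, 36°C

Primer F: A+T=3, G+C=7 → Tm = 2(3)+4(7) = 34°C
Primer R: A+T=4, G+C=7 → Tm = 2(4)+4(7) = 36°C
34°C vs 36°C → primer R is higher.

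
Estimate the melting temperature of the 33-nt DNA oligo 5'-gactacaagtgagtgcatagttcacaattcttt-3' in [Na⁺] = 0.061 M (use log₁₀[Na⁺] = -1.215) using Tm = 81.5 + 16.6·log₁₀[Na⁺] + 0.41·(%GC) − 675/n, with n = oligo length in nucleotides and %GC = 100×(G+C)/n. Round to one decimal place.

55.8°C

Length n = 33. Scanning the sequence gives C=6, G=6, T=11, A=10.
G+C = 12, so %GC = 12/33 × 100 = 36.364%
Salt term: 16.6 × (-1.215) = -20.169
GC term: 0.41 × 36.364 = 14.909; length term: −675/33 = −20.455
Tm = 81.5 + (-20.169) + 14.909 − 20.455 = 55.785 → 55.8°C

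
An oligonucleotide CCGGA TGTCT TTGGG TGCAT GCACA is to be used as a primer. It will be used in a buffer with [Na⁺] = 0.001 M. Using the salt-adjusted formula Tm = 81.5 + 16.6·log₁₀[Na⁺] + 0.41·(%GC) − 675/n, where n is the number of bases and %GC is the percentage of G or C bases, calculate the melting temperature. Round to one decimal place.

Length n = 25. C=6, A=4, G=8, T=7
G+C = 14, so %GC = 14/25 × 100 = 56%
Salt term: 16.6 × (-3) = -49.8
GC term: 0.41 × 56 = 22.96; length term: −675/25 = −27
Tm = 81.5 + (-49.8) + 22.96 − 27 = 27.66 → 27.7°C

27.7°C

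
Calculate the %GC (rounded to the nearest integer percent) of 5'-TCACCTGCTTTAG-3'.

46%

Base counts: T=5, A=2, G=2, C=4
G+C = 2 + 4 = 6 out of 13 bases
%GC = 6/13 × 100 = 46.15% ≈ 46%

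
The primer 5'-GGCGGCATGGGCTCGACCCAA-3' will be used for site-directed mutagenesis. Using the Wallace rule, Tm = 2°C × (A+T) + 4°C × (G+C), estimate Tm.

Counting bases: G=8, C=7, A=4, T=2
AT pairs contribute 6, GC pairs contribute 15.
Tm = 2(6) + 4(15) = 12 + 60 = 72°C

72°C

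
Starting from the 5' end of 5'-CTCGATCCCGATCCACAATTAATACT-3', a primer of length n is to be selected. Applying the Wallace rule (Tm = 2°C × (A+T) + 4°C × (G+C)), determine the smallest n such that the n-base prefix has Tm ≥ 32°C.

n = 10

First 9 bases: CTCGATCCC → Tm = 30°C (< 32°C)
First 10 bases: CTCGATCCCG → Tm = 34°C (≥ 32°C)
Since every base adds ≥2°C, Tm only increases with n, so the threshold is first crossed at n = 10.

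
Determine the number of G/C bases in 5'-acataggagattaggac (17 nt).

Counting bases: C=2, T=3, G=5, A=7
G+C = 5 + 2 = 7

7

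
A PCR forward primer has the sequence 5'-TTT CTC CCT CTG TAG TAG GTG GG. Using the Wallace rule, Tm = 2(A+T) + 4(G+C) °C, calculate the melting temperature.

70°C

Base counts: T=9, C=5, G=7, A=2
AT pairs contribute 11, GC pairs contribute 12.
Tm = 4·12 + 2·11 = 48 + 22 = 70°C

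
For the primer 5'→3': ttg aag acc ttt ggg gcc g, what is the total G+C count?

11

Counting bases: G=7, C=4, A=3, T=5
Total G or C: 7 + 4 = 11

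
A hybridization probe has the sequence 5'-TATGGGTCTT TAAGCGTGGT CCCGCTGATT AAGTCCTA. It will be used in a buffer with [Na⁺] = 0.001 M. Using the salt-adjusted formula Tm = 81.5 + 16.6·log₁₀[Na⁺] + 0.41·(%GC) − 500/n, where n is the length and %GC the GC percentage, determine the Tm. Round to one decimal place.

38.0°C

Length n = 38. Counting bases: C=8, T=13, G=10, A=7
G+C = 18, so %GC = 18/38 × 100 = 47.368%
Salt term: 16.6 × (-3) = -49.8
GC term: 0.41 × 47.368 = 19.421; length term: −500/38 = −13.158
Tm = 81.5 + (-49.8) + 19.421 − 13.158 = 37.963 → 38.0°C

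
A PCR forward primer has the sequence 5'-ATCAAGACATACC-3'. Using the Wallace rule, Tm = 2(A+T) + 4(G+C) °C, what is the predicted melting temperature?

36°C

Scanning the sequence gives A=6, T=2, G=1, C=4.
AT pairs contribute 8, GC pairs contribute 5.
Tm = 2×8 + 4×5 = 36°C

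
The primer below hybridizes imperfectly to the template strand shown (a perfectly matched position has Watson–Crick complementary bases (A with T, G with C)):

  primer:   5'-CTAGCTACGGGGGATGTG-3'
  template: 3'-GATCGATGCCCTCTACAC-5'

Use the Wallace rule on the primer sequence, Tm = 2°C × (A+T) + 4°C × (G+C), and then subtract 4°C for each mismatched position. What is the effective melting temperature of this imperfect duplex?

54°C

Primer base counts: A=3, T=4, G=8, C=3 → A+T=7, G+C=11
Perfect-match Tm = 2(7) + 4(11) = 14 + 44 = 58°C
Mismatches (positions where the bases are not complementary): 1 (at position 12)
Effective Tm = 58 − 1×4 = 58 − 4 = 54°C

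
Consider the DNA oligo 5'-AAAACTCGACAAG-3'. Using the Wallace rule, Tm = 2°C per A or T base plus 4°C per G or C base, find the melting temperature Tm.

Scanning the sequence gives T=1, C=3, A=7, G=2.
AT pairs contribute 8, GC pairs contribute 5.
Tm = 4·5 + 2·8 = 20 + 16 = 36°C

36°C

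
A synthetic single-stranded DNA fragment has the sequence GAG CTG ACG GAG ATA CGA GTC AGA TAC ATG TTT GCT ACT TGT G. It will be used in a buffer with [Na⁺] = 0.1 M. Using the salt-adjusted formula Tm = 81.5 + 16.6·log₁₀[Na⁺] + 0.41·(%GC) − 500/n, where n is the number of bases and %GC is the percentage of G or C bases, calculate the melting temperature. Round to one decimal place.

Length n = 43. Base counts: A=11, G=13, T=12, C=7
G+C = 20, so %GC = 20/43 × 100 = 46.512%
Salt term: 16.6 × (-1) = -16.6
GC term: 0.41 × 46.512 = 19.07; length term: −500/43 = −11.628
Tm = 81.5 + (-16.6) + 19.07 − 11.628 = 72.342 → 72.3°C

72.3°C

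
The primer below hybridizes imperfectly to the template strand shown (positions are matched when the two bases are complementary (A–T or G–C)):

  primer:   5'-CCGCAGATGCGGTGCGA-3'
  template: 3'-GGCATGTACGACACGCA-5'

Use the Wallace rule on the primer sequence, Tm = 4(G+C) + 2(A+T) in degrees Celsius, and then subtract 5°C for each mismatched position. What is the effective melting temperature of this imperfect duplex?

38°C

Primer base counts: A=3, T=2, G=7, C=5 → A+T=5, G+C=12
Perfect-match Tm = 2(5) + 4(12) = 10 + 48 = 58°C
Mismatches (positions where the bases are not complementary): 4 (at positions 4, 6, 11, 17)
Effective Tm = 58 − 4×5 = 58 − 20 = 38°C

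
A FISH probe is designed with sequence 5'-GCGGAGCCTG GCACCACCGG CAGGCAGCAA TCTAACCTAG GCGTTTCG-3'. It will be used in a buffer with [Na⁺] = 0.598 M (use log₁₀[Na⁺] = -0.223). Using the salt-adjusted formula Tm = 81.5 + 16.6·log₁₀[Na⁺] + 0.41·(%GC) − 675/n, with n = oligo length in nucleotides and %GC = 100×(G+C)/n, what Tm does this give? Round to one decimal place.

90.2°C

Length n = 48. G=15, A=10, C=16, T=7
G+C = 31, so %GC = 31/48 × 100 = 64.583%
Salt term: 16.6 × (-0.223) = -3.702
GC term: 0.41 × 64.583 = 26.479; length term: −675/48 = −14.062
Tm = 81.5 + (-3.702) + 26.479 − 14.062 = 90.215 → 90.2°C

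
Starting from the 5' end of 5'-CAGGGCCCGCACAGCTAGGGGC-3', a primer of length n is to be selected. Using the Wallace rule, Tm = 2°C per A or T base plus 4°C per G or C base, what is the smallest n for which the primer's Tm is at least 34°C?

First 8 bases: CAGGGCCC → Tm = 30°C (< 34°C)
First 9 bases: CAGGGCCCG → Tm = 34°C (≥ 34°C)
Since every base adds ≥2°C, Tm only increases with n, so the threshold is first crossed at n = 9.

n = 9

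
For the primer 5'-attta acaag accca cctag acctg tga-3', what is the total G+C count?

12

Counting bases: G=4, A=10, T=6, C=8
Total G or C: 4 + 8 = 12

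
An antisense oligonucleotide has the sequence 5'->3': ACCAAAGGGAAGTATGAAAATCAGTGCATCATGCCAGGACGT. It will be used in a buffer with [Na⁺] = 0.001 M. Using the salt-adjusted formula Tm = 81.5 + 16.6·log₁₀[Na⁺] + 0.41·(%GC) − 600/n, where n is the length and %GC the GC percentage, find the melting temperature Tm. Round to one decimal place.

36.0°C

Length n = 42. Counting bases: C=8, G=11, A=16, T=7
G+C = 19, so %GC = 19/42 × 100 = 45.238%
Salt term: 16.6 × (-3) = -49.8
GC term: 0.41 × 45.238 = 18.548; length term: −600/42 = −14.286
Tm = 81.5 + (-49.8) + 18.548 − 14.286 = 35.962 → 36.0°C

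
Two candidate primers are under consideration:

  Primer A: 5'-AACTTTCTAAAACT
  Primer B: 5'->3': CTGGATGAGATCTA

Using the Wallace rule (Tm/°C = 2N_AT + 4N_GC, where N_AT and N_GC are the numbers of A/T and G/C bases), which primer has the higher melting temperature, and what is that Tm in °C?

Primer B, 40°C

Primer A: A+T=11, G+C=3 → Tm = 2(11)+4(3) = 34°C
Primer B: A+T=8, G+C=6 → Tm = 2(8)+4(6) = 40°C
34°C vs 40°C → primer B is higher.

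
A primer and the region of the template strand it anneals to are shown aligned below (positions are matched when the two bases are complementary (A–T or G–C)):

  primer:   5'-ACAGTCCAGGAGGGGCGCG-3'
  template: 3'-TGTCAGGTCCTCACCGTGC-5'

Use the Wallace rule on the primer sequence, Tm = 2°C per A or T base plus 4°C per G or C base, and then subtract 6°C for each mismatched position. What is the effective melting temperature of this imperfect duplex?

54°C

Primer base counts: A=4, T=1, G=9, C=5 → A+T=5, G+C=14
Perfect-match Tm = 2(5) + 4(14) = 10 + 56 = 66°C
Mismatches (positions where the bases are not complementary): 2 (at positions 13, 17)
Effective Tm = 66 − 2×6 = 66 − 12 = 54°C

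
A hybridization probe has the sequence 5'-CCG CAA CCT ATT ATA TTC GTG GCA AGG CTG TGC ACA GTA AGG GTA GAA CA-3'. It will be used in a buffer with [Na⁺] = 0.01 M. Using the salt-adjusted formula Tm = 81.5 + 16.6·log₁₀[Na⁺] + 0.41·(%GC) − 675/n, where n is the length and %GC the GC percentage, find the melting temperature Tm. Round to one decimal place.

54.5°C

Length n = 50. Scanning the sequence gives G=13, C=11, T=11, A=15.
G+C = 24, so %GC = 24/50 × 100 = 48%
Salt term: 16.6 × (-2) = -33.2
GC term: 0.41 × 48 = 19.68; length term: −675/50 = −13.5
Tm = 81.5 + (-33.2) + 19.68 − 13.5 = 54.48 → 54.5°C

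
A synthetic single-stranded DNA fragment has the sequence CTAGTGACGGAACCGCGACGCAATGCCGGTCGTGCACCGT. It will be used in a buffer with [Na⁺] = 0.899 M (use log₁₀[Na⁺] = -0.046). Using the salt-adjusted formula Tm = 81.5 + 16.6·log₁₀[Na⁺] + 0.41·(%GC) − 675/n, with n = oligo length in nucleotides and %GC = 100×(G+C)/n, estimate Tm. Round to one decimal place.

90.5°C

Length n = 40. Base counts: A=8, C=13, G=13, T=6
G+C = 26, so %GC = 26/40 × 100 = 65%
Salt term: 16.6 × (-0.046) = -0.764
GC term: 0.41 × 65 = 26.65; length term: −675/40 = −16.875
Tm = 81.5 + (-0.764) + 26.65 − 16.875 = 90.511 → 90.5°C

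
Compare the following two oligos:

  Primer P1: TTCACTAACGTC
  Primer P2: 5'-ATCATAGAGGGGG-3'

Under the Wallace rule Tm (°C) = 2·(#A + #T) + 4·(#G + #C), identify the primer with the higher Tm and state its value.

Primer P1: A+T=7, G+C=5 → Tm = 2(7)+4(5) = 34°C
Primer P2: A+T=6, G+C=7 → Tm = 2(6)+4(7) = 40°C
34°C vs 40°C → primer P2 is higher.

Primer P2, 40°C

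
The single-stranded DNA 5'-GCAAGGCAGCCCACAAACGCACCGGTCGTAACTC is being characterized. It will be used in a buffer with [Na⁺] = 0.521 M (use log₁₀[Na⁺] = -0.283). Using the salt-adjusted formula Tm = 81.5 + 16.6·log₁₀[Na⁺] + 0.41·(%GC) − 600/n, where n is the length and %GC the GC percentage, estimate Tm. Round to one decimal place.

84.5°C

Length n = 34. Scanning the sequence gives C=13, A=10, T=3, G=8.
G+C = 21, so %GC = 21/34 × 100 = 61.765%
Salt term: 16.6 × (-0.283) = -4.698
GC term: 0.41 × 61.765 = 25.324; length term: −600/34 = −17.647
Tm = 81.5 + (-4.698) + 25.324 − 17.647 = 84.479 → 84.5°C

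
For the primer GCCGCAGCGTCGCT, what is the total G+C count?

11

Scanning the sequence gives G=5, C=6, A=1, T=2.
Total G or C: 5 + 6 = 11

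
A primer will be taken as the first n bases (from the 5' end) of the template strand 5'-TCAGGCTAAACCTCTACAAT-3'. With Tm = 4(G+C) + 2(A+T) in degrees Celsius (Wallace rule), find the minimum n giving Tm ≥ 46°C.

n = 16

First 15 bases: TCAGGCTAAACCTCT → Tm = 44°C (< 46°C)
First 16 bases: TCAGGCTAAACCTCTA → Tm = 46°C (≥ 46°C)
Since every base adds ≥2°C, Tm only increases with n, so the threshold is first crossed at n = 16.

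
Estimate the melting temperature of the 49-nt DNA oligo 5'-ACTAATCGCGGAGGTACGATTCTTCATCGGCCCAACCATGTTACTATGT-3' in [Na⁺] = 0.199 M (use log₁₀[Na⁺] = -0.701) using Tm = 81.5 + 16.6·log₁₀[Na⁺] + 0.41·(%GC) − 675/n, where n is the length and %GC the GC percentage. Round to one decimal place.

75.3°C

Length n = 49. Scanning the sequence gives A=12, T=14, C=13, G=10.
G+C = 23, so %GC = 23/49 × 100 = 46.939%
Salt term: 16.6 × (-0.701) = -11.637
GC term: 0.41 × 46.939 = 19.245; length term: −675/49 = −13.776
Tm = 81.5 + (-11.637) + 19.245 − 13.776 = 75.332 → 75.3°C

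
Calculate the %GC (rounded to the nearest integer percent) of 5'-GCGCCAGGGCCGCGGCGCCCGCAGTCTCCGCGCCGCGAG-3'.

87%

C=18, G=16, A=3, T=2
G+C = 16 + 18 = 34 out of 39 bases
%GC = 34/39 × 100 = 87.18% ≈ 87%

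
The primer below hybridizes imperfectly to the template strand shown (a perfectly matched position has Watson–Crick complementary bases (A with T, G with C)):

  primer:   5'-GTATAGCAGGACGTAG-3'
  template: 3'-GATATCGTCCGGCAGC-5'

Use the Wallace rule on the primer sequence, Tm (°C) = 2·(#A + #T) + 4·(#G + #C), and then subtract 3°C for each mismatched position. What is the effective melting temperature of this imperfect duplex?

Primer base counts: A=5, T=3, G=6, C=2 → A+T=8, G+C=8
Perfect-match Tm = 2(8) + 4(8) = 16 + 32 = 48°C
Mismatches (positions where the bases are not complementary): 3 (at positions 1, 11, 15)
Effective Tm = 48 − 3×3 = 48 − 9 = 39°C

39°C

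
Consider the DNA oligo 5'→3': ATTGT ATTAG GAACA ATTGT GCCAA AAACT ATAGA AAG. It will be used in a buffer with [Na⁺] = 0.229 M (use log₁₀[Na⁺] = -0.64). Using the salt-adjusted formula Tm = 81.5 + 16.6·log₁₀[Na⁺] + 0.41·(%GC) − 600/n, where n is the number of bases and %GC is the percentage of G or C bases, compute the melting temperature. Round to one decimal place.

67.0°C

Length n = 38. T=10, A=17, G=7, C=4
G+C = 11, so %GC = 11/38 × 100 = 28.947%
Salt term: 16.6 × (-0.64) = -10.624
GC term: 0.41 × 28.947 = 11.868; length term: −600/38 = −15.789
Tm = 81.5 + (-10.624) + 11.868 − 15.789 = 66.955 → 67.0°C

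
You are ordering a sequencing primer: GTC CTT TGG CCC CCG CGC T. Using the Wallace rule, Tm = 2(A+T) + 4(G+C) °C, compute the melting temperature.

66°C

Scanning the sequence gives C=9, T=5, G=5, A=0.
So N_AT = 5 and N_GC = 14.
Tm = 4·14 + 2·5 = 56 + 10 = 66°C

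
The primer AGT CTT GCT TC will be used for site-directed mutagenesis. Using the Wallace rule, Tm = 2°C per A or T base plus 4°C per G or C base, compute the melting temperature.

32°C

G=2, C=3, A=1, T=5
A+T = 6, G+C = 5
Tm = 2×6 + 4×5 = 32°C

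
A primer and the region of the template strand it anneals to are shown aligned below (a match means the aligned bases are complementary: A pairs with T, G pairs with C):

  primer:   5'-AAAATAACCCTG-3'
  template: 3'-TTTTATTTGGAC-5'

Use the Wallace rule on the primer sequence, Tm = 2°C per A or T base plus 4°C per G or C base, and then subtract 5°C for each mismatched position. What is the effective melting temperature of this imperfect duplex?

27°C

Primer base counts: A=6, T=2, G=1, C=3 → A+T=8, G+C=4
Perfect-match Tm = 2(8) + 4(4) = 16 + 16 = 32°C
Mismatches (positions where the bases are not complementary): 1 (at position 8)
Effective Tm = 32 − 1×5 = 32 − 5 = 27°C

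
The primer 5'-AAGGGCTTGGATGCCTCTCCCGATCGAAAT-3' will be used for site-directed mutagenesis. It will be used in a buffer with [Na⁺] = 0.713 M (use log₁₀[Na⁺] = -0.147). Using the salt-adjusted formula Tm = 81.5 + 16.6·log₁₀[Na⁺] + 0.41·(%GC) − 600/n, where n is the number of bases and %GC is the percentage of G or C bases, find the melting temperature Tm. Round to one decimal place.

80.9°C

Length n = 30. Counting bases: C=8, A=7, T=7, G=8
G+C = 16, so %GC = 16/30 × 100 = 53.333%
Salt term: 16.6 × (-0.147) = -2.44
GC term: 0.41 × 53.333 = 21.867; length term: −600/30 = −20
Tm = 81.5 + (-2.44) + 21.867 − 20 = 80.927 → 80.9°C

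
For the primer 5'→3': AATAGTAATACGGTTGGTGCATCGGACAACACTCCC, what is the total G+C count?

17

C=9, G=8, T=8, A=11
G+C = 8 + 9 = 17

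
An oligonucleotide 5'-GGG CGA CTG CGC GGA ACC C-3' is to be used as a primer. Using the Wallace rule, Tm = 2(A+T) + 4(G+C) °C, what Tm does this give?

68°C

Counting bases: T=1, G=8, A=3, C=7
So N_AT = 4 and N_GC = 15.
Tm = 2×4 + 4×15 = 68°C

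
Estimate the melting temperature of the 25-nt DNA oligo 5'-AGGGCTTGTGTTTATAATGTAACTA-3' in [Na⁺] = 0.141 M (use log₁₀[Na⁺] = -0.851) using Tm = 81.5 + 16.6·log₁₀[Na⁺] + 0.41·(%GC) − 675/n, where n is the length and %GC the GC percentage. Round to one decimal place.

53.5°C

Length n = 25. T=10, C=2, G=6, A=7
G+C = 8, so %GC = 8/25 × 100 = 32%
Salt term: 16.6 × (-0.851) = -14.127
GC term: 0.41 × 32 = 13.12; length term: −675/25 = −27
Tm = 81.5 + (-14.127) + 13.12 − 27 = 53.493 → 53.5°C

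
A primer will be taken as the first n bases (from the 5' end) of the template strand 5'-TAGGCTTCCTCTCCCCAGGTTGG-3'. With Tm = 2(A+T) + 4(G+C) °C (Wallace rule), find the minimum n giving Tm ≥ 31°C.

n = 11

First 10 bases: TAGGCTTCCT → Tm = 30°C (< 31°C)
First 11 bases: TAGGCTTCCTC → Tm = 34°C (≥ 31°C)
Each additional base adds 2°C (A/T) or 4°C (G/C), so Tm is non-decreasing in n; n = 11 is the first length to reach 31°C.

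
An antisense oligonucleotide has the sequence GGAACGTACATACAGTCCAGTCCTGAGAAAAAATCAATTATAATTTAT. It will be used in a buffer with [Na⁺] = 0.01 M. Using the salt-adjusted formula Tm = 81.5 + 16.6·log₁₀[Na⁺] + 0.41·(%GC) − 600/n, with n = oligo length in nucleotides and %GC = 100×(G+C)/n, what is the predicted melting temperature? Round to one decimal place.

Length n = 48. Base counts: T=13, A=20, G=7, C=8
G+C = 15, so %GC = 15/48 × 100 = 31.25%
Salt term: 16.6 × (-2) = -33.2
GC term: 0.41 × 31.25 = 12.812; length term: −600/48 = −12.5
Tm = 81.5 + (-33.2) + 12.812 − 12.5 = 48.612 → 48.6°C

48.6°C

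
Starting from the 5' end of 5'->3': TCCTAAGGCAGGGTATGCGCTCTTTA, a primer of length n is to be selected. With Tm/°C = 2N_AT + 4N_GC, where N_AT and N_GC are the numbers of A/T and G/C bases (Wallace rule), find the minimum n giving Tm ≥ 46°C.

First 14 bases: TCCTAAGGCAGGGT → Tm = 44°C (< 46°C)
First 15 bases: TCCTAAGGCAGGGTA → Tm = 46°C (≥ 46°C)
Each additional base adds 2°C (A/T) or 4°C (G/C), so Tm is non-decreasing in n; n = 15 is the first length to reach 46°C.

n = 15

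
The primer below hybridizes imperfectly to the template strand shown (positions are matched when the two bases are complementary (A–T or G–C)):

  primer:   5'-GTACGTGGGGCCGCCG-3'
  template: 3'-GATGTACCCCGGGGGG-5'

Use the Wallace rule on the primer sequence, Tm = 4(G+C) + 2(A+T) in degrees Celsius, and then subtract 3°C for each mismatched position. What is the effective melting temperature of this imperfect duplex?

46°C

Primer base counts: A=1, T=2, G=8, C=5 → A+T=3, G+C=13
Perfect-match Tm = 2(3) + 4(13) = 6 + 52 = 58°C
Mismatches (positions where the bases are not complementary): 4 (at positions 1, 5, 13, 16)
Effective Tm = 58 − 4×3 = 58 − 12 = 46°C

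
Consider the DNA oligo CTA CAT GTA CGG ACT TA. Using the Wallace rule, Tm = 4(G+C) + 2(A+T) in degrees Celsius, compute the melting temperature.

Base counts: G=3, T=5, A=5, C=4
A+T = 10, G+C = 7
Tm = 2(10) + 4(7) = 20 + 28 = 48°C

48°C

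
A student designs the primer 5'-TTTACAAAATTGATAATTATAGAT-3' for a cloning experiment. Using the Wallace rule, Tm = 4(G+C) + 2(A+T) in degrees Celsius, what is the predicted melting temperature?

Scanning the sequence gives T=10, C=1, G=2, A=11.
A+T = 21, G+C = 3
Tm = 2×21 + 4×3 = 54°C

54°C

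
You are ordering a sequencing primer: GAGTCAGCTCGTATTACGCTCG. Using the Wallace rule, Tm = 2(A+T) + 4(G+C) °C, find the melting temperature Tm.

Scanning the sequence gives A=4, C=6, G=6, T=6.
AT pairs contribute 10, GC pairs contribute 12.
Tm = 2×10 + 4×12 = 68°C

68°C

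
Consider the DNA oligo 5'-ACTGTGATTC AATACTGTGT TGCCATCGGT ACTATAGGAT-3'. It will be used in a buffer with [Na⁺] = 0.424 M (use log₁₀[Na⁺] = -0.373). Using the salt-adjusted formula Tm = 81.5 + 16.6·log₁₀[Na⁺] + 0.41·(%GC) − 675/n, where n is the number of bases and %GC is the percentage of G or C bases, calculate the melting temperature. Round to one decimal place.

74.8°C

Length n = 40. Scanning the sequence gives G=9, C=7, A=10, T=14.
G+C = 16, so %GC = 16/40 × 100 = 40%
Salt term: 16.6 × (-0.373) = -6.192
GC term: 0.41 × 40 = 16.4; length term: −675/40 = −16.875
Tm = 81.5 + (-6.192) + 16.4 − 16.875 = 74.833 → 74.8°C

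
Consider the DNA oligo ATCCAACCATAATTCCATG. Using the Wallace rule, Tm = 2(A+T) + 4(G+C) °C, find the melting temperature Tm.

Base counts: A=7, G=1, T=5, C=6
A+T = 12, G+C = 7
Tm = 2(12) + 4(7) = 24 + 28 = 52°C

52°C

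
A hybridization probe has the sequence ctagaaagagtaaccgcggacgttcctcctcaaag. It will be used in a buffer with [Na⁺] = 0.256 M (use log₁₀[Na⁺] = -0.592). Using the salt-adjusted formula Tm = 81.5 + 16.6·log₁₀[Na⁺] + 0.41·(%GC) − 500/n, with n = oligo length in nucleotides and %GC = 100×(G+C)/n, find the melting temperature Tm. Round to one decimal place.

Length n = 35. Scanning the sequence gives G=8, A=11, C=10, T=6.
G+C = 18, so %GC = 18/35 × 100 = 51.429%
Salt term: 16.6 × (-0.592) = -9.827
GC term: 0.41 × 51.429 = 21.086; length term: −500/35 = −14.286
Tm = 81.5 + (-9.827) + 21.086 − 14.286 = 78.473 → 78.5°C

78.5°C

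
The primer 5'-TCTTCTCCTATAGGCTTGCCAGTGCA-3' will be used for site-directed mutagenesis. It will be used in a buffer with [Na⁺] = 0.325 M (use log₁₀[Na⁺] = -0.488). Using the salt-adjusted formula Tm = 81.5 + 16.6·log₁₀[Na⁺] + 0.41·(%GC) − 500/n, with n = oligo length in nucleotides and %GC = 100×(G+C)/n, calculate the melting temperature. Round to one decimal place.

74.7°C

Length n = 26. A=4, G=5, T=9, C=8
G+C = 13, so %GC = 13/26 × 100 = 50%
Salt term: 16.6 × (-0.488) = -8.101
GC term: 0.41 × 50 = 20.5; length term: −500/26 = −19.231
Tm = 81.5 + (-8.101) + 20.5 − 19.231 = 74.668 → 74.7°C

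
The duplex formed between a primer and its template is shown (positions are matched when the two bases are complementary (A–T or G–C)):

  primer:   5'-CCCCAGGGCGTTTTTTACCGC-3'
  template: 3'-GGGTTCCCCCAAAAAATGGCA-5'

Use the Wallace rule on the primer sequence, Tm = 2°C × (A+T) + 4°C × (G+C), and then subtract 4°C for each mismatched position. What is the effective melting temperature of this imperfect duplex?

Primer base counts: A=2, T=6, G=5, C=8 → A+T=8, G+C=13
Perfect-match Tm = 2(8) + 4(13) = 16 + 52 = 68°C
Mismatches (positions where the bases are not complementary): 3 (at positions 4, 9, 21)
Effective Tm = 68 − 3×4 = 68 − 12 = 56°C

56°C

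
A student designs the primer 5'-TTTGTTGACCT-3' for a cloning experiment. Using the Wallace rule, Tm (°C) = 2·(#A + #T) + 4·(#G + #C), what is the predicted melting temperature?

30°C

G=2, T=6, C=2, A=1
So N_AT = 7 and N_GC = 4.
Tm = 2×7 + 4×4 = 30°C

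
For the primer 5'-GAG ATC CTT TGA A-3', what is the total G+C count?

5

Counting bases: A=4, C=2, G=3, T=4
Total G or C: 3 + 2 = 5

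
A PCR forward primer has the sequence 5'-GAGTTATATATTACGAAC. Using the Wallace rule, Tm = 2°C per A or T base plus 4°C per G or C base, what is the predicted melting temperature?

46°C

C=2, G=3, A=7, T=6
A+T = 13, G+C = 5
Tm = 2×13 + 4×5 = 46°C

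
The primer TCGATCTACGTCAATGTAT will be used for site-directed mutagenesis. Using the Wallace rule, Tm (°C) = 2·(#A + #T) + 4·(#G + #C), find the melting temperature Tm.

52°C

T=7, A=5, C=4, G=3
AT pairs contribute 12, GC pairs contribute 7.
Tm = 2×12 + 4×7 = 52°C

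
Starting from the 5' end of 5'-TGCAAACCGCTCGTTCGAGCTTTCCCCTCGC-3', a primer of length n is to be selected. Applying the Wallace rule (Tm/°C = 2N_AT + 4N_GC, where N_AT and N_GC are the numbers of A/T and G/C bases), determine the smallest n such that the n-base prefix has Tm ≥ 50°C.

First 15 bases: TGCAAACCGCTCGTT → Tm = 46°C (< 50°C)
First 16 bases: TGCAAACCGCTCGTTC → Tm = 50°C (≥ 50°C)
Since every base adds ≥2°C, Tm only increases with n, so the threshold is first crossed at n = 16.

n = 16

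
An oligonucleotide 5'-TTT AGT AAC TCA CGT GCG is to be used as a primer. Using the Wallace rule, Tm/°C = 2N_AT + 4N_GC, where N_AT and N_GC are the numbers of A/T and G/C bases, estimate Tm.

Base counts: A=4, T=6, C=4, G=4
So N_AT = 10 and N_GC = 8.
Tm = 2×10 + 4×8 = 52°C

52°C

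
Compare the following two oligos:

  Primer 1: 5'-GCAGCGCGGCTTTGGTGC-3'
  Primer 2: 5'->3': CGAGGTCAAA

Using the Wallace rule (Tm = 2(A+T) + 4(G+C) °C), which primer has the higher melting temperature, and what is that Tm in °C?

Primer 1: A+T=5, G+C=13 → Tm = 2(5)+4(13) = 62°C
Primer 2: A+T=5, G+C=5 → Tm = 2(5)+4(5) = 30°C
62°C vs 30°C → primer 1 is higher.

Primer 1, 62°C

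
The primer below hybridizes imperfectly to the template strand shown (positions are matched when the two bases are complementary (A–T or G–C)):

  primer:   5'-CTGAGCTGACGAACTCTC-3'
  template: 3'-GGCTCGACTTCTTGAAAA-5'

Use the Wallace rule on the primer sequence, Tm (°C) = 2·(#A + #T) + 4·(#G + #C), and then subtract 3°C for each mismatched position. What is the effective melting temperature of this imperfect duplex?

44°C

Primer base counts: A=4, T=4, G=4, C=6 → A+T=8, G+C=10
Perfect-match Tm = 2(8) + 4(10) = 16 + 40 = 56°C
Mismatches (positions where the bases are not complementary): 4 (at positions 2, 10, 16, 18)
Effective Tm = 56 − 4×3 = 56 − 12 = 44°C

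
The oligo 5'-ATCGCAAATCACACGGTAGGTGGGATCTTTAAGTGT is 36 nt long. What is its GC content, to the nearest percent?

44%

Scanning the sequence gives G=10, C=6, A=10, T=10.
G+C = 10 + 6 = 16 out of 36 bases
%GC = 16/36 × 100 = 44.44% ≈ 44%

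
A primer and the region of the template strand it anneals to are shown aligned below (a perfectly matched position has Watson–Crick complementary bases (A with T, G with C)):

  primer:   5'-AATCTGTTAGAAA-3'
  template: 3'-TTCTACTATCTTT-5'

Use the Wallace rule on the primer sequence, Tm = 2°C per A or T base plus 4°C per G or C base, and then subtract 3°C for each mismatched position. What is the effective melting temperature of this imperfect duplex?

23°C

Primer base counts: A=6, T=4, G=2, C=1 → A+T=10, G+C=3
Perfect-match Tm = 2(10) + 4(3) = 20 + 12 = 32°C
Mismatches (positions where the bases are not complementary): 3 (at positions 3, 4, 7)
Effective Tm = 32 − 3×3 = 32 − 9 = 23°C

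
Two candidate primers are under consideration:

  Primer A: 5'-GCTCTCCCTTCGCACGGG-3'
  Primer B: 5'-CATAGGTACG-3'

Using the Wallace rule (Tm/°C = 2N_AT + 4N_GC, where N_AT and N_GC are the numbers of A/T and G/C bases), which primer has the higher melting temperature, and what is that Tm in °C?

Primer A: A+T=5, G+C=13 → Tm = 2(5)+4(13) = 62°C
Primer B: A+T=5, G+C=5 → Tm = 2(5)+4(5) = 30°C
62°C vs 30°C → primer A is higher.

Primer A, 62°C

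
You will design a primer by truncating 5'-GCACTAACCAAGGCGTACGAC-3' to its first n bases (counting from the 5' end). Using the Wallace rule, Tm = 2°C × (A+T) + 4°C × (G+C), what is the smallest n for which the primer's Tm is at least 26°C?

First 8 bases: GCACTAAC → Tm = 24°C (< 26°C)
First 9 bases: GCACTAACC → Tm = 28°C (≥ 26°C)
Each additional base adds 2°C (A/T) or 4°C (G/C), so Tm is non-decreasing in n; n = 9 is the first length to reach 26°C.

n = 9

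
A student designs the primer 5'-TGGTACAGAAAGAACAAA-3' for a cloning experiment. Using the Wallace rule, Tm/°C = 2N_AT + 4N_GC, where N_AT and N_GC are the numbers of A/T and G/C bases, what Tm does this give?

48°C

Base counts: C=2, T=2, A=10, G=4
A+T = 12, G+C = 6
Tm = 2(12) + 4(6) = 24 + 24 = 48°C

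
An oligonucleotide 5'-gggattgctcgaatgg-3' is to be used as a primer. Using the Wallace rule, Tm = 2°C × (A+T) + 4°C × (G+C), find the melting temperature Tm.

Base counts: G=7, A=3, T=4, C=2
A+T = 7, G+C = 9
Tm = 2(7) + 4(9) = 14 + 36 = 50°C

50°C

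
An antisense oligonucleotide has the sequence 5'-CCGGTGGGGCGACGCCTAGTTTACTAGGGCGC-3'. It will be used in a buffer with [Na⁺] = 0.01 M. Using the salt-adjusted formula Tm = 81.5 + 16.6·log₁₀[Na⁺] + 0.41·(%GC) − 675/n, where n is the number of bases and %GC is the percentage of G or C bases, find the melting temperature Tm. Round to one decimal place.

55.4°C

Length n = 32. Scanning the sequence gives A=4, G=13, T=6, C=9.
G+C = 22, so %GC = 22/32 × 100 = 68.75%
Salt term: 16.6 × (-2) = -33.2
GC term: 0.41 × 68.75 = 28.188; length term: −675/32 = −21.094
Tm = 81.5 + (-33.2) + 28.188 − 21.094 = 55.394 → 55.4°C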